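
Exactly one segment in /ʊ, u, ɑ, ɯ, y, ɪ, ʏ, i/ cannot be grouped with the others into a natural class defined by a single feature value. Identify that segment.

ɑ

The remaining segments after removing /ɑ/ share [+high]; /ɑ/ (low back unrounded vowel) is [−high]. For every other candidate removal, the leftover set fails to share any single feature value that the removed segment lacks.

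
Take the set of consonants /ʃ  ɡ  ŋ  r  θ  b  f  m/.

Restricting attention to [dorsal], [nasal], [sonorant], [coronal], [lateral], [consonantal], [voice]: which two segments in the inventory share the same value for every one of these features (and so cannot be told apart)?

ʃ, θ

/ʃ/ (voiceless postalveolar fricative) and /θ/ (voiceless dental fricative) are both [−dorsal], [−nasal], [−sonorant], [+coronal], [−lateral], [+consonantal], [−voice], so none of the listed features separates them. (They do differ in [strident] and [anterior], which are not among the given features.) Every other pair in the inventory differs on at least one listed feature.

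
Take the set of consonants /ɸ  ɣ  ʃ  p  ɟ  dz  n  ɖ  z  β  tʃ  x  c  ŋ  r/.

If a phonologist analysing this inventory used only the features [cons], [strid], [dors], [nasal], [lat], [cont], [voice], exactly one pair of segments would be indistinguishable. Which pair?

r, β

/r/ (alveolar trill) and /β/ (voiced bilabial fricative) are both [+consonantal], [−strident], [−dorsal], [−nasal], [−lateral], [+continuant], [+voice], so none of the listed features separates them. (They do differ in [sonorant], [labial] and [coronal], which are not among the given features.) Every other pair in the inventory differs on at least one listed feature.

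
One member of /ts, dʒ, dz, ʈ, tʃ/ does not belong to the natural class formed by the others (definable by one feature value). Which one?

ʈ

/ts, dʒ, tʃ, dz/ are all [+delayed release], but /ʈ/ (voiceless retroflex stop) is [−delayed release]. No other single segment can be removed to leave a set sharing one feature value that the removed segment lacks, so /ʈ/ is the odd one out.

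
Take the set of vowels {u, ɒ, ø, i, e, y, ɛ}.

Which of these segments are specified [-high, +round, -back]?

Checking each segment against [-high], [+round], [-back]: /ø/ (mid front rounded tense vowel) satisfies every feature; every other segment in the inventory fails at least one.

ø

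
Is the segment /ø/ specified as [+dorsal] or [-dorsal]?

As the mid front rounded tense vowel, /ø/ is [+dorsal].

[+dorsal]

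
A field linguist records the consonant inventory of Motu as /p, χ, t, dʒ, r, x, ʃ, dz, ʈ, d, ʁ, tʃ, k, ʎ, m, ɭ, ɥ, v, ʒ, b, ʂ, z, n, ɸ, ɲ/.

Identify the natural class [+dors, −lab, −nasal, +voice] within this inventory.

The [+dorsal] segments are /χ, x, ʁ, k, ʎ, ɥ, ɲ/.
Then [−labial] gives /χ, x, ʁ, k, ʎ, ɲ/.
Intersecting with [−nasal] gives /χ, x, ʁ, k, ʎ/.
Among these, [+voice] leaves /ʁ, ʎ/.

ʁ, ʎ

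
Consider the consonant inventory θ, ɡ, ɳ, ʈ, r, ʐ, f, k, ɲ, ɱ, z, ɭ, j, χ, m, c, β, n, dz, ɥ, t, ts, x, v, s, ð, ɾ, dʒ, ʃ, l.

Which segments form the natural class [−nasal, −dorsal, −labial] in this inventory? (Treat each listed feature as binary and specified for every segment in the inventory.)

Eliminate segments failing any feature: /ɡ, k, j, χ, c, ɥ, x/ are [+dorsal]; /ɳ, ɲ, ɱ, m, n/ are [+nasal]; /f, β, v/ are [+labial]. The remaining /θ, ʈ, r, ʐ, z, ɭ, dz, t, ts, s, ð, ɾ, dʒ, ʃ, l/ satisfy [−nasal], [−dorsal], [−labial].

θ, ʈ, r, ʐ, z, ɭ, dz, t, ts, s, ð, ɾ, dʒ, ʃ, l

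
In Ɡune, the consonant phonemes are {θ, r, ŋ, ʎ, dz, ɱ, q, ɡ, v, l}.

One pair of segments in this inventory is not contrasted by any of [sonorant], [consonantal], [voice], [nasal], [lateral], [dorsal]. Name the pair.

/dz/ (voiced alveolar affricate) and /v/ (voiced labiodental fricative) are both [-sonorant], [+consonantal], [+voice], [-nasal], [-lateral], [-dorsal], so none of the listed features separates them. (They do differ in [continuant], [labial] and [coronal], which are not among the given features.) Every other pair in the inventory differs on at least one listed feature.

dz, v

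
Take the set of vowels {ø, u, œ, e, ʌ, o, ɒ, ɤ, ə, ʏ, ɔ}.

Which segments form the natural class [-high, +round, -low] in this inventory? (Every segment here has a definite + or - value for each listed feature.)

ø, œ, o, ɔ

The [-high] segments are /ø, œ, e, ʌ, o, ɒ, ɤ, ə, ɔ/.
Intersecting with [+round] gives /ø, œ, o, ɒ, ɔ/.
Then [-low] leaves /ø, œ, o, ɔ/.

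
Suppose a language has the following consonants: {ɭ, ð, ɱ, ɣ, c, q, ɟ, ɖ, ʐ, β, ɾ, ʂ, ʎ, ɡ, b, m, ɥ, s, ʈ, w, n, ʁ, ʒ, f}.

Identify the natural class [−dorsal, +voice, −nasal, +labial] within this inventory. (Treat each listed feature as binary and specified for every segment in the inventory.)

β, b

Checking each segment against [−dorsal], [+voice], [−nasal], [+labial]: /β/ (voiced bilabial fricative), /b/ (voiced bilabial stop) satisfy every feature; every other segment in the inventory fails at least one.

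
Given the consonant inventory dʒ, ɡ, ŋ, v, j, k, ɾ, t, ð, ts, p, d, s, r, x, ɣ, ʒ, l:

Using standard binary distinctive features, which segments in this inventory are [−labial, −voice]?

k, t, ts, s, x

Eliminate segments failing any feature: /dʒ, ɡ, ŋ, j, ɾ, ð, d, r, ɣ, ʒ, l/ are [+voice]; /v, p/ are [+labial]. The remaining /k, t, ts, s, x/ satisfy [−labial], [−voice].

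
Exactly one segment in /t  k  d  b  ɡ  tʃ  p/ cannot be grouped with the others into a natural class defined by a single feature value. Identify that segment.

The remaining segments after removing /tʃ/ share [-delayed release]; /tʃ/ (voiceless postalveolar affricate) is [+delayed release]. For every other candidate removal, the leftover set fails to share any single feature value that the removed segment lacks.

tʃ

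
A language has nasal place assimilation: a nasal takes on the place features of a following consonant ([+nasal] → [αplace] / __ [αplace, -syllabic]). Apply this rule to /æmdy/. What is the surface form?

[ændy]

The only nasal preceding a consonant is /m/ before /d/. /d/ is [+coronal], so /m/ → /n/, giving [ændy].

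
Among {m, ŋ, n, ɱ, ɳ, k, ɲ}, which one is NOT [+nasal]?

/k/ is the voiceless velar stop, which is [−nasal]; the rest — /ɳ, m, ɱ, n, ŋ, ɲ/ — are [+nasal].

k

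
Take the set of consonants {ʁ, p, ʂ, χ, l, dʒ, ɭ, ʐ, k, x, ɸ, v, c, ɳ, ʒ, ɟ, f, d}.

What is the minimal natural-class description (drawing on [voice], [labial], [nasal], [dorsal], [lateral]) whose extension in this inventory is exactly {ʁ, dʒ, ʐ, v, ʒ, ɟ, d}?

[+voice, −nasal, −lateral]

/ʁ, dʒ, ʐ, v, ʒ, ɟ, d/ are all [+voice], [−nasal], [−lateral], and no other segment in the inventory matches all three values. Dropping any one of them over-generates: [−nasal, −lateral] alone would also admit /p, ʂ, χ, k, …/; [+voice, −lateral] alone would also admit /ɳ/; [+voice, −nasal] alone would also admit /l, ɭ/. No other combination of two listed features picks out exactly this set either, so fewer than three features will not do.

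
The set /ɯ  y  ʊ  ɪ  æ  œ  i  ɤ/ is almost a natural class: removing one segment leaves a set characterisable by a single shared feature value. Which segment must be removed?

æ

[low] groups all but one: /œ, ɯ, ʊ, ɪ, i, y, ɤ/ share [−low] while /æ/ (low front unrounded vowel) alone is [+low]. Removing any other segment would not leave a single-feature class that excludes it.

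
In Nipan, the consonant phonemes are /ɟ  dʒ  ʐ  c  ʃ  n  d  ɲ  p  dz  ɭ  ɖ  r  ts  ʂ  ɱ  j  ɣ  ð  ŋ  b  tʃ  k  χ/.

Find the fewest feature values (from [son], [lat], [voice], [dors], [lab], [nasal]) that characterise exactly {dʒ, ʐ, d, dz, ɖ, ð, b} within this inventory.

[-son, +voice, -dors]

The class [-sonorant], [+voice], [-dorsal] has exactly /dʒ, ʐ, d, dz, ɖ, ð, b/ as its extension in this inventory. No smaller conjunction from the listed features achieves this: [+voice, -dorsal] alone would also admit /n, ɭ, r, ɱ/; [-sonorant, -dorsal] alone would also admit /ʃ, p, ts, ʂ, …/; [-sonorant, +voice] alone would also admit /ɟ, ɣ/; and checking the remaining two-feature bundles turns up none with this extension.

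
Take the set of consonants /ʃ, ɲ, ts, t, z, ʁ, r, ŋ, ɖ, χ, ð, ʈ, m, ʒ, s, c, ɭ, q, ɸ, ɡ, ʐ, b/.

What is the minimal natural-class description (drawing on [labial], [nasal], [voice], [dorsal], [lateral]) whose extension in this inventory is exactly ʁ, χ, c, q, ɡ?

The class [-nasal], [+dorsal] has exactly /ʁ, χ, c, q, ɡ/ as its extension in this inventory. No smaller conjunction from the listed features achieves this: [+dorsal] alone would also admit /ɲ, ŋ/; [-nasal] alone would also admit /ʃ, ts, t, z, …/; and checking the remaining single features turns up none with this extension.

[-nasal, +dorsal]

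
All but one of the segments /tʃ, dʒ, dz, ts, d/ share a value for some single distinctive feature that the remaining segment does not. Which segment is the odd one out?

/dz, dʒ, tʃ, ts/ are all [+delayed release], but /d/ (voiced alveolar stop) is [-delayed release]. No other single segment can be removed to leave a set sharing one feature value that the removed segment lacks, so /d/ is the odd one out.

d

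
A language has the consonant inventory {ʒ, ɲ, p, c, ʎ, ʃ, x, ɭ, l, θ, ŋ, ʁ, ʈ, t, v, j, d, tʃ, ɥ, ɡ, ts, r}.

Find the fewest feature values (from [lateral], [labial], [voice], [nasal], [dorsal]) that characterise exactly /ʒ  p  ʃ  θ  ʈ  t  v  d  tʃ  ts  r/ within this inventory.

/ʒ, p, ʃ, θ, ʈ, t, v, d, tʃ, ts, r/ are all [-lateral], [-dorsal], and no other segment in the inventory matches both values. Dropping any one of them over-generates: [-dorsal] alone would also admit /ɭ, l/; [-lateral] alone would also admit /ɲ, c, x, ŋ, …/. No other single listed feature picks out exactly this set either, so fewer than two features will not do.

[-lateral, -dorsal]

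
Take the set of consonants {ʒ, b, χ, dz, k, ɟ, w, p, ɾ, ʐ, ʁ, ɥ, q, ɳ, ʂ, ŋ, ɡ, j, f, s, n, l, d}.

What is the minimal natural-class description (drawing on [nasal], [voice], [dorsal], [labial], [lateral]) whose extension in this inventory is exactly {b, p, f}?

[+labial, −dorsal]

Every target segment is [+labial], [−dorsal]; each remaining inventory member fails at least one of these. Each conjunct is needed — [−dorsal] alone would also admit /ʒ, dz, ɾ, ʐ, …/; [+labial] alone would also admit /w, ɥ/ — and no other single listed feature has exactly this extension, so two is the minimum.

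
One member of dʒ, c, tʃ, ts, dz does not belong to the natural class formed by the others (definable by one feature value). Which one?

[delayed release] (equivalently [strident], [dorsal]) groups all but one: /dz, ts, tʃ, dʒ/ share [+delayed release] while /c/ (voiceless palatal stop) alone is [−delayed release]. Removing any other segment would not leave a single-feature class that excludes it.

c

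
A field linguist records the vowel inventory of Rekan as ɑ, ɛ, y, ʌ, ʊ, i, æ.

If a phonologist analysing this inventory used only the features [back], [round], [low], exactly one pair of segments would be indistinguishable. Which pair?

ɛ, i

/ɛ/ (mid front unrounded lax vowel) and /i/ (high front unrounded tense vowel) are both [−back], [−round], [−low], so none of the listed features separates them. (They do differ in [high] and [tense], which are not among the given features.) Every other pair in the inventory differs on at least one listed feature.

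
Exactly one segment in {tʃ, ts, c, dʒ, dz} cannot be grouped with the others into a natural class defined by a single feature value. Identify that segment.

c

[delayed release] (equivalently [strident], [dorsal]) groups all but one: /tʃ, dz, dʒ, ts/ share [+delayed release] while /c/ (voiceless palatal stop) alone is [−delayed release]. Removing any other segment would not leave a single-feature class that excludes it.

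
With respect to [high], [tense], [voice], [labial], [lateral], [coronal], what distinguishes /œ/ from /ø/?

/œ/ is the mid front rounded lax vowel and /ø/ is the mid front rounded tense vowel. Both are [-high], [+voice], [+labial], [-lateral], [-coronal]. /œ/ is [-tense] while /ø/ is [+tense], so the distinguishing feature is [tense].

[tense]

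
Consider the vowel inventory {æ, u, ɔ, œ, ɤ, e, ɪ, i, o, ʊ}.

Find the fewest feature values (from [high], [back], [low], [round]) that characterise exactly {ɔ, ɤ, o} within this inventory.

[-high, +back]

Every target segment is [-high], [+back]; each remaining inventory member fails at least one of these. Each conjunct is needed — [+back] alone would also admit /u, ʊ/; [-high] alone would also admit /æ, œ, e/ — and no other single listed feature has exactly this extension, so two is the minimum.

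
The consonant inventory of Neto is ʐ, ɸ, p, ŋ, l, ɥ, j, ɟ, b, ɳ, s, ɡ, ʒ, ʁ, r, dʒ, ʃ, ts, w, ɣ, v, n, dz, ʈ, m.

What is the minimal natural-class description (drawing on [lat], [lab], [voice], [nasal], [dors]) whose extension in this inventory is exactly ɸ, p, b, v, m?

[+lab, −dors]

/ɸ, p, b, v, m/ are all [+labial], [−dorsal], and no other segment in the inventory matches both values. Dropping any one of them over-generates: [−dorsal] alone would also admit /ʐ, l, ɳ, s, …/; [+labial] alone would also admit /ɥ, w/. No other single listed feature picks out exactly this set either, so fewer than two features will not do.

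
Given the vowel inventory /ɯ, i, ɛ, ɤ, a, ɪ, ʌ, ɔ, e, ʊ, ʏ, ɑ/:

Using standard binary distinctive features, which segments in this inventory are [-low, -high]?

First, the [-low] segments are /ɯ, i, ɛ, ɤ, ɪ, ʌ, ɔ, e, ʊ, ʏ/.
Within that set, [-high] leaves /ɛ, ɤ, ʌ, ɔ, e/.

ɛ, ɤ, ʌ, ɔ, e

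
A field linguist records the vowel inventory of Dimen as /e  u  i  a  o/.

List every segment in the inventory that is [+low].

The [+low] segments here are /a/; the remaining /e, u, i, o/ are [-low].

a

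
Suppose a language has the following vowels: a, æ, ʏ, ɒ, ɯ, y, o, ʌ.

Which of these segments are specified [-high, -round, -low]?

Eliminate segments failing any feature: /a, æ/ are [+low]; /ʏ, ɯ, y/ are [+high]; /ɒ, o/ are [+round]. The remaining /ʌ/ satisfy [-high], [-round], [-low].

ʌ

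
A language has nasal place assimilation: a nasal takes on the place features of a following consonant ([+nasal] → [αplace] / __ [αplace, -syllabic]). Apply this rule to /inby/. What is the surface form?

In /inby/, the nasal /n/ precedes /b/, which is [+labial]. The nasal assimilates in place, becoming the [+labial] nasal /m/. The surface form is [imby].

[imby]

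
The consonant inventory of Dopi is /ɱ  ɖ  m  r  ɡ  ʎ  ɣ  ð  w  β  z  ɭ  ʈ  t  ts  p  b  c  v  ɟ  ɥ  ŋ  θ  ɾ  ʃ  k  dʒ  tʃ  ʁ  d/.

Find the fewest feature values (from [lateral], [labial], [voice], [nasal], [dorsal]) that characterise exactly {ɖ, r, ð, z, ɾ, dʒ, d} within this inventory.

/ɖ, r, ð, z, ɾ, dʒ, d/ are all [+voice], [−lateral], [−labial], [−dorsal], and no other segment in the inventory matches all four values. Dropping any one of them over-generates: [−lateral, −labial, −dorsal] alone would also admit /ʈ, t, ts, θ, …/; [+voice, −labial, −dorsal] alone would also admit /ɭ/; [+voice, −lateral, −dorsal] alone would also admit /ɱ, m, β, b, …/; [+voice, −lateral, −labial] alone would also admit /ɡ, ɣ, ɟ, ŋ, …/. No other combination of three listed features picks out exactly this set either, so fewer than four features will not do.

[+voice, −lateral, −labial, −dorsal]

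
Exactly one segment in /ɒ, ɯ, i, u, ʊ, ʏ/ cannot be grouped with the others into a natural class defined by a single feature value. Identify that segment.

ɒ

/u, ʊ, ɯ, i, ʏ/ are all [+high], but /ɒ/ (low back rounded vowel) is [−high]. No other single segment can be removed to leave a set sharing one feature value that the removed segment lacks, so /ɒ/ is the odd one out.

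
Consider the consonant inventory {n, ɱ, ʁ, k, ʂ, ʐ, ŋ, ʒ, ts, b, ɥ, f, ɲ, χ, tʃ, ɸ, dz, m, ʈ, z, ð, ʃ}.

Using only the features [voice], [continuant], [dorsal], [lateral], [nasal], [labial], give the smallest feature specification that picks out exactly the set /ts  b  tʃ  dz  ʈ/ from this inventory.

Every target segment is [−nasal], [−continuant], [−dorsal]; each remaining inventory member fails at least one of these. Each conjunct is needed — [−continuant, −dorsal] alone would also admit /n, ɱ, m/; [−nasal, −dorsal] alone would also admit /ʂ, ʐ, ʒ, f, …/; [−nasal, −continuant] alone would also admit /k/ — and no other combination of two listed features has exactly this extension, so three is the minimum.

[−nasal, −continuant, −dorsal]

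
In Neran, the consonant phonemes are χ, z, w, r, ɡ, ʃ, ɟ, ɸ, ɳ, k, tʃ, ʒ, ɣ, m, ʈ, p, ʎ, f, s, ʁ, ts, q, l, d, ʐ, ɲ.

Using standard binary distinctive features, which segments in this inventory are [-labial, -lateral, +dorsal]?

χ, ɡ, ɟ, k, ɣ, ʁ, q, ɲ

Among the inventory, the [-labial] segments are /χ, z, r, ɡ, ʃ, ɟ, ɳ, k, tʃ, ʒ, ɣ, ʈ, ʎ, s, ʁ, ts, q, l, d, ʐ, ɲ/.
Intersecting with [-lateral] gives /χ, z, r, ɡ, ʃ, ɟ, ɳ, k, tʃ, ʒ, ɣ, ʈ, s, ʁ, ts, q, d, ʐ, ɲ/.
Intersecting with [+dorsal] leaves /χ, ɡ, ɟ, k, ɣ, ʁ, q, ɲ/.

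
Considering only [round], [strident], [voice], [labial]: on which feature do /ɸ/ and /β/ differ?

The two segments share [−round], [−strident], [+labial]. The only feature from the list on which they differ: /ɸ/ is [−voice] while /β/ is [+voice].

[voice]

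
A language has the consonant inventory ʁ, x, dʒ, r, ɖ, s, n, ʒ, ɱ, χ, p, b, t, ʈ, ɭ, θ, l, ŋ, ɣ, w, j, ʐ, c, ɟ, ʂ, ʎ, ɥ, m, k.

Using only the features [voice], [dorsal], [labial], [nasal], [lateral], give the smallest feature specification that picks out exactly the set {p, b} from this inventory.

/p, b/ are all [−nasal], [+labial], [−dorsal], and no other segment in the inventory matches all three values. Dropping any one of them over-generates: [+labial, −dorsal] alone would also admit /ɱ, m/; [−nasal, −dorsal] alone would also admit /dʒ, r, ɖ, s, …/; [−nasal, +labial] alone would also admit /w, ɥ/. No other combination of two listed features picks out exactly this set either, so fewer than three features will not do.

[−nasal, +labial, −dorsal]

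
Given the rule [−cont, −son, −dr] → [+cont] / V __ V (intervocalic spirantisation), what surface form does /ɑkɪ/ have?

Only /k/ occurs between two vowels (/ɑ/ __ /ɪ/) and matches the structural description. It is a voiceless velar stop, so [−cont, −son, −dr] holds; changing it to [+continuant] with all other features held fixed yields /x/ (voiceless velar fricative). No other segment meets both the structural description and the environment, so the output is [ɑxɪ].

[ɑxɪ]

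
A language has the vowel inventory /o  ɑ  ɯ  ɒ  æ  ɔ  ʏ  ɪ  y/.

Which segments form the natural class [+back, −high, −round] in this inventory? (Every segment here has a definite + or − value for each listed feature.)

ɑ

Checking each segment against [+back], [−high], [−round]: /ɑ/ (low back unrounded vowel) satisfies every feature; every other segment in the inventory fails at least one.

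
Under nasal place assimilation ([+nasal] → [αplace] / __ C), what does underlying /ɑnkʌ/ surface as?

[ɑŋkʌ]

/n/ sits before the [+dorsal] consonant /k/, so it takes on [+dorsal] and surfaces as /ŋ/. The rest of the form is unaffected: [ɑŋkʌ].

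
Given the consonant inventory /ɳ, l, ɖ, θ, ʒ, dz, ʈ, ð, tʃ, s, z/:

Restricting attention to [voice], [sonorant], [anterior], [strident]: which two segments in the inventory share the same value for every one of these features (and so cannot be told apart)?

z, dz

/z/ (voiced alveolar fricative) and /dz/ (voiced alveolar affricate) are both [+voice], [−sonorant], [+anterior], [+strident], so none of the listed features separates them. (They do differ in [continuant], which is not among the given features.) Every other pair in the inventory differs on at least one listed feature.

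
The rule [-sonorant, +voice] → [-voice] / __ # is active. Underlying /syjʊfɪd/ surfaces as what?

[syjʊfɪt]

Only the final segment /d/ is both word-final and matches the structural description. It is a voiced alveolar stop, so [-sonorant, +voice] holds; changing it to [-voice] with all other features held fixed yields /t/ (voiceless alveolar stop). No other segment meets both the structural description and the environment, so the output is [syjʊfɪt].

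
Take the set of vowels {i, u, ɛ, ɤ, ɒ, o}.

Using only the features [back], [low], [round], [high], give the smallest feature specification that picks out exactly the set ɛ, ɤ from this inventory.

/ɛ, ɤ/ are all [−high], [−round], and no other segment in the inventory matches both values. Dropping any one of them over-generates: [−round] alone would also admit /i/; [−high] alone would also admit /ɒ, o/. No other single listed feature picks out exactly this set either, so fewer than two features will not do.

[−high, −round]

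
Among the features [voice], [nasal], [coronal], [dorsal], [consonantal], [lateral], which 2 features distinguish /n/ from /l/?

[nasal], [lateral]

/n/ is the alveolar nasal and /l/ is the alveolar lateral approximant. Both are [+voice], [+coronal], [-dorsal], [+consonantal]. /n/ is [+nasal] while /l/ is [-nasal]; /n/ is [-lateral] while /l/ is [+lateral], so the distinguishing features are [nasal], [lateral].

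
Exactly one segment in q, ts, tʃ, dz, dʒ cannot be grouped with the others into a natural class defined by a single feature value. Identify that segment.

/ts, dz, tʃ, dʒ/ are all [+delayed release], but /q/ (voiceless uvular stop) is [-delayed release]. No other single segment can be removed to leave a set sharing one feature value that the removed segment lacks, so /q/ is the odd one out.

q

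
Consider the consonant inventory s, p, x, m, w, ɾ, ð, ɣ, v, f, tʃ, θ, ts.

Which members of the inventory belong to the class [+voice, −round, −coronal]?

The [+voice] segments are /m, w, ɾ, ð, ɣ, v/.
Then [−round] gives /m, ɾ, ð, ɣ, v/.
Among these, [−coronal] leaves /m, ɣ, v/.

m, ɣ, v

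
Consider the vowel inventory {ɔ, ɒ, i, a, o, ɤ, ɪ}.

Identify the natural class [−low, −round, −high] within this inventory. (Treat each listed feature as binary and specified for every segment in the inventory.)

Checking each segment against [−low], [−round], [−high]: /ɤ/ (mid back unrounded tense vowel) satisfies every feature; every other segment in the inventory fails at least one.

ɤ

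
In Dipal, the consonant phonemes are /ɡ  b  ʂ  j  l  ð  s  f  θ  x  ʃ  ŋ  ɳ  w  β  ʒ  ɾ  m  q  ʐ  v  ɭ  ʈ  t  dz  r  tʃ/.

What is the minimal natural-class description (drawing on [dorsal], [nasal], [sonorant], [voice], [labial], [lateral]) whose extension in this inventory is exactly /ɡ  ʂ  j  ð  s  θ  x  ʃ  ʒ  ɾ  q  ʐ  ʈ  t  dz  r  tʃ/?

Every target segment is [−nasal], [−lateral], [−labial]; each remaining inventory member fails at least one of these. Each conjunct is needed — [−lateral, −labial] alone would also admit /ŋ, ɳ/; [−nasal, −labial] alone would also admit /l, ɭ/; [−nasal, −lateral] alone would also admit /b, f, w, β, …/ — and no other combination of two listed features has exactly this extension, so three is the minimum.

[−nasal, −lateral, −labial]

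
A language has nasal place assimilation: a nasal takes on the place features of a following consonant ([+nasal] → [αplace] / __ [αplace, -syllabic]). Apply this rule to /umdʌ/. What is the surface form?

[undʌ]

/m/ sits before the [+coronal] consonant /d/, so it takes on [+coronal] and surfaces as /n/. The rest of the form is unaffected: [undʌ].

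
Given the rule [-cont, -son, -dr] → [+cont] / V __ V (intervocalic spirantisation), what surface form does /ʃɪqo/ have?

/q/ satisfies [-cont, -son, -dr] and sits in V __ V. The [+continuant] counterpart of the voiceless uvular stop is /χ/. Other segments in /ʃɪqo/ either fail the structural description or are not in the environment, so the surface form is [ʃɪχo].

[ʃɪχo]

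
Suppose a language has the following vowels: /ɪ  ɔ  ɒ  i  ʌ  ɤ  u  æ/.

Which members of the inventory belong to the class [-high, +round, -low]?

ɔ

First, the [-high] segments are /ɔ, ɒ, ʌ, ɤ, æ/.
Intersecting with [+round] gives /ɔ, ɒ/.
Among these, [-low] leaves /ɔ/.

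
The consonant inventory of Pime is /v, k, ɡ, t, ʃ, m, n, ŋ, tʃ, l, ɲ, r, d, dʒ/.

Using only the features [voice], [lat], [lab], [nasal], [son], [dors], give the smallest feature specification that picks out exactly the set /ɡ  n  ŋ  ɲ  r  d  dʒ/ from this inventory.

/ɡ, n, ŋ, ɲ, r, d, dʒ/ are all [+voice], [-lateral], [-labial], and no other segment in the inventory matches all three values. Dropping any one of them over-generates: [-lateral, -labial] alone would also admit /k, t, ʃ, tʃ/; [+voice, -labial] alone would also admit /l/; [+voice, -lateral] alone would also admit /v, m/. No other combination of two listed features picks out exactly this set either, so fewer than three features will not do.

[+voice, -lat, -lab]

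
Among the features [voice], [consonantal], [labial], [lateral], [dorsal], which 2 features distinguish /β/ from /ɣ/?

/β/ (voiced bilabial fricative) and /ɣ/ (voiced velar fricative) agree on [+voice], [+consonantal], [-lateral]. They differ on [labial] (/β/ [+], /ɣ/ [-]), [dorsal] (/β/ [-], /ɣ/ [+]).

[labial], [dorsal]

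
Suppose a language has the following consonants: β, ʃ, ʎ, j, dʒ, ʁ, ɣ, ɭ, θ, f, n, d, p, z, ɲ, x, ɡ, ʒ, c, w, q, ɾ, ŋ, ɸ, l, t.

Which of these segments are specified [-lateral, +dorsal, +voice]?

Checking each segment against [-lateral], [+dorsal], [+voice]: /j/ (palatal glide), /ʁ/ (voiced uvular fricative), /ɣ/ (voiced velar fricative), /ɲ/ (palatal nasal), /ɡ/ (voiced velar stop), /w/ (labial-velar glide), among others, satisfy every feature; every other segment in the inventory fails at least one.

j, ʁ, ɣ, ɲ, ɡ, w, ŋ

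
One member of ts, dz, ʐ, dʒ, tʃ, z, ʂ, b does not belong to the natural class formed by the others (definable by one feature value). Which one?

/ʂ, z, ts, dʒ, tʃ, ʐ, dz/ are all [+strident], but /b/ (voiced bilabial stop) is [−strident]. No other single segment can be removed to leave a set sharing one feature value that the removed segment lacks, so /b/ is the odd one out.

b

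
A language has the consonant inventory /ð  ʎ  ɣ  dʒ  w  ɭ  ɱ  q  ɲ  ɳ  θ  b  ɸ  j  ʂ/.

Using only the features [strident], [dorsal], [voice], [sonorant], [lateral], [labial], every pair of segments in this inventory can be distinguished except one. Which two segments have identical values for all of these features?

Both /ɲ/ and /j/ are [−strident], [+dorsal], [+voice], [+sonorant], [−lateral], [−labial]. Since the list omits [nasal] and [continuant] — which do distinguish the palatal nasal from the palatal glide — this pair collapses; all other pairs remain distinct.

ɲ, j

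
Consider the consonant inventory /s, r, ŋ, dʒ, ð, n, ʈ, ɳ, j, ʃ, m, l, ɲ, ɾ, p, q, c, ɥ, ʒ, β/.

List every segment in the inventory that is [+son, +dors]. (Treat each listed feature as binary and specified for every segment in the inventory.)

ŋ, j, ɲ, ɥ

The [+sonorant] segments are /r, ŋ, n, ɳ, j, m, l, ɲ, ɾ, ɥ/.
Within that set, [+dorsal] leaves /ŋ, j, ɲ, ɥ/.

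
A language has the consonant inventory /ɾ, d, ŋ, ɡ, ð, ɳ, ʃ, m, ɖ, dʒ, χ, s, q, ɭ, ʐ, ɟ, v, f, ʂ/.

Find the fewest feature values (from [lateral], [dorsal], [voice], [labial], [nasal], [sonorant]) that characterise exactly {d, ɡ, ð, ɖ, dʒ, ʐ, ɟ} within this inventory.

[−sonorant, +voice, −labial]

Every target segment is [−sonorant], [+voice], [−labial]; each remaining inventory member fails at least one of these. Each conjunct is needed — [+voice, −labial] alone would also admit /ɾ, ŋ, ɳ, ɭ/; [−sonorant, −labial] alone would also admit /ʃ, χ, s, q, …/; [−sonorant, +voice] alone would also admit /v/ — and no other combination of two listed features has exactly this extension, so three is the minimum.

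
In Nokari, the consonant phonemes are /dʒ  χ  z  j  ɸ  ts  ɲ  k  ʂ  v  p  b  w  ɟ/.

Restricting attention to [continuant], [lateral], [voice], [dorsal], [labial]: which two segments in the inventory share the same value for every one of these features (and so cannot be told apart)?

/ɲ/ (palatal nasal) and /ɟ/ (voiced palatal stop) are both [−continuant], [−lateral], [+voice], [+dorsal], [−labial], so none of the listed features separates them. (They do differ in [sonorant] and [nasal], which are not among the given features.) Every other pair in the inventory differs on at least one listed feature.

ɲ, ɟ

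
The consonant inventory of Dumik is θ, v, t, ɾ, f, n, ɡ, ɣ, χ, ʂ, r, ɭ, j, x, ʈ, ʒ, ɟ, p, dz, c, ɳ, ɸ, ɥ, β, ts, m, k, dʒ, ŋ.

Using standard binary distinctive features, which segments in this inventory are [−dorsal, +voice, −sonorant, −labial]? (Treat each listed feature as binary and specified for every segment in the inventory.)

Checking each segment against [−dorsal], [+voice], [−sonorant], [−labial]: /ʒ/ (voiced postalveolar fricative), /dz/ (voiced alveolar affricate), /dʒ/ (voiced postalveolar affricate) satisfy every feature; every other segment in the inventory fails at least one.

ʒ, dz, dʒ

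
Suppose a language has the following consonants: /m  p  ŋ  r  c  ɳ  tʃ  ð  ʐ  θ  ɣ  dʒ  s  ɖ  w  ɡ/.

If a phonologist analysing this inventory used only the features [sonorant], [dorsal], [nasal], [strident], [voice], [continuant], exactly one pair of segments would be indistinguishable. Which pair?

ɳ, m

/ɳ/ (retroflex nasal) and /m/ (bilabial nasal) are both [+sonorant], [-dorsal], [+nasal], [-strident], [+voice], [-continuant], so none of the listed features separates them. (They do differ in [labial] and [coronal], which are not among the given features.) Every other pair in the inventory differs on at least one listed feature.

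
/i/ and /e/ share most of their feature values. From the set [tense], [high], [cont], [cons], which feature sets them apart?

[high]

The two segments share [+tense], [+continuant], [−consonantal]. The only feature from the list on which they differ: /i/ is [+high] while /e/ is [−high].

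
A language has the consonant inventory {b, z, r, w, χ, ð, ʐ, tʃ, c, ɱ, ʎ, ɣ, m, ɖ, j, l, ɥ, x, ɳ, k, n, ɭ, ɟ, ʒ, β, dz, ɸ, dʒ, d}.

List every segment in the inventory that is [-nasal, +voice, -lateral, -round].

First, the [-nasal] segments are /b, z, r, w, χ, ð, ʐ, tʃ, c, ʎ, ɣ, ɖ, j, l, ɥ, x, k, ɭ, ɟ, ʒ, β, dz, ɸ, dʒ, d/.
Among these, [+voice] gives /b, z, r, w, ð, ʐ, ʎ, ɣ, ɖ, j, l, ɥ, ɭ, ɟ, ʒ, β, dz, dʒ, d/.
Intersecting with [-lateral] gives /b, z, r, w, ð, ʐ, ɣ, ɖ, j, ɥ, ɟ, ʒ, β, dz, dʒ, d/.
Of those, [-round] leaves /b, z, r, ð, ʐ, ɣ, ɖ, j, ɟ, ʒ, β, dz, dʒ, d/.

b, z, r, ð, ʐ, ɣ, ɖ, j, ɟ, ʒ, β, dz, dʒ, d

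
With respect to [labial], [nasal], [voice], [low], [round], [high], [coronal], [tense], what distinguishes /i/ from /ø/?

The two segments share [−nasal], [+voice], [−low], [−coronal], [+tense]. The only features from the list on which they differ: /i/ is [−labial] while /ø/ is [+labial]; /i/ is [−round] while /ø/ is [+round]; /i/ is [+high] while /ø/ is [−high].

[labial], [round], [high]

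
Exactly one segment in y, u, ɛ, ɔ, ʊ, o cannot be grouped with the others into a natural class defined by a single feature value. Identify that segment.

ɛ

/y, o, ʊ, u, ɔ/ are all [+round], but /ɛ/ (mid front unrounded lax vowel) is [−round]. No other single segment can be removed to leave a set sharing one feature value that the removed segment lacks, so /ɛ/ is the odd one out.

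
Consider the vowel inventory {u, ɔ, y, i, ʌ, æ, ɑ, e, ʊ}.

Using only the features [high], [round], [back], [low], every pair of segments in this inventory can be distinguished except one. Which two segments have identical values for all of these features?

Both /ʊ/ and /u/ are [+high], [+round], [+back], [-low]. Since the list omits [tense] — which does distinguish the high back rounded lax vowel from the high back rounded tense vowel — this pair collapses; all other pairs remain distinct.

ʊ, u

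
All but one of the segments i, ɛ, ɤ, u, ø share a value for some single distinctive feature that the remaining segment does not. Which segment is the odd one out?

ɛ

/ɤ, u, ø, i/ are all [+tense], but /ɛ/ (mid front unrounded lax vowel) is [−tense]. No other single segment can be removed to leave a set sharing one feature value that the removed segment lacks, so /ɛ/ is the odd one out.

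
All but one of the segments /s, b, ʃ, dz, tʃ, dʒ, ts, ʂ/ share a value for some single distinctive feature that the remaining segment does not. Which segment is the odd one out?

/dz, tʃ, ʂ, ʃ, dʒ, ts, s/ are all [+strident], but /b/ (voiced bilabial stop) is [-strident]. No other single segment can be removed to leave a set sharing one feature value that the removed segment lacks, so /b/ is the odd one out.

b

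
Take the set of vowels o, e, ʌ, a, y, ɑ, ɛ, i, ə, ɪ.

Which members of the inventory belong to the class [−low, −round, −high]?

Among the inventory, the [−low] segments are /o, e, ʌ, y, ɛ, i, ə, ɪ/.
Among these, [−round] gives /e, ʌ, ɛ, i, ə, ɪ/.
Then [−high] leaves /e, ʌ, ɛ, ə/.

e, ʌ, ɛ, ə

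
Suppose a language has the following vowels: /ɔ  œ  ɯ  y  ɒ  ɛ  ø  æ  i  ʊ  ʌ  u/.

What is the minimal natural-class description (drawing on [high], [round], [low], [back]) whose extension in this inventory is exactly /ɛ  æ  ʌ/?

/ɛ, æ, ʌ/ are all [−high], [−round], and no other segment in the inventory matches both values. Dropping any one of them over-generates: [−round] alone would also admit /ɯ, i/; [−high] alone would also admit /ɔ, œ, ɒ, ø/. No other single listed feature picks out exactly this set either, so fewer than two features will not do.

[−high, −round]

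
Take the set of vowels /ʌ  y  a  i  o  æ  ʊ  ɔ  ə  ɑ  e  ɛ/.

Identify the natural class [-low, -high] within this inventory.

ʌ, o, ɔ, ə, e, ɛ

Among the inventory, the [-low] segments are /ʌ, y, i, o, ʊ, ɔ, ə, e, ɛ/.
Then [-high] leaves /ʌ, o, ɔ, ə, e, ɛ/.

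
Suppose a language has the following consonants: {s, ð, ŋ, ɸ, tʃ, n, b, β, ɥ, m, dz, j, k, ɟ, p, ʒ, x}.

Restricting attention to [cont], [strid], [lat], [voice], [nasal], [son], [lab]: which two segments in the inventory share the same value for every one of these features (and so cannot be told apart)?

ŋ, n

/ŋ/ (velar nasal) and /n/ (alveolar nasal) are both [−continuant], [−strident], [−lateral], [+voice], [+nasal], [+sonorant], [−labial], so none of the listed features separates them. (They do differ in [coronal] and [dorsal], which are not among the given features.) Every other pair in the inventory differs on at least one listed feature.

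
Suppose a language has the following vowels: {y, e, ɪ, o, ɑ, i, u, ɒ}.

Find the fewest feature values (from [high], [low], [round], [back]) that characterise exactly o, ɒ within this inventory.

/o, ɒ/ are all [−high], [+round], and no other segment in the inventory matches both values. Dropping any one of them over-generates: [+round] alone would also admit /y, u/; [−high] alone would also admit /e, ɑ/. No other single listed feature picks out exactly this set either, so fewer than two features will not do.

[−high, +round]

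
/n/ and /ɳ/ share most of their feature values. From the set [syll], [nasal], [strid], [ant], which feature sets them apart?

/n/ (alveolar nasal) and /ɳ/ (retroflex nasal) agree on [−syllabic], [+nasal], [−strident]. They differ on [anterior] (/n/ [+], /ɳ/ [−]).

[anterior]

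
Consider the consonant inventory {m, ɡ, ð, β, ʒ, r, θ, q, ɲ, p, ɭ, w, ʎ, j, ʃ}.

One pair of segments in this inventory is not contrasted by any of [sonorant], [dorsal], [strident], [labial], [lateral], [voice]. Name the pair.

ɲ, j

/ɲ/ (palatal nasal) and /j/ (palatal glide) are both [+sonorant], [+dorsal], [-strident], [-labial], [-lateral], [+voice], so none of the listed features separates them. (They do differ in [nasal] and [continuant], which are not among the given features.) Every other pair in the inventory differs on at least one listed feature.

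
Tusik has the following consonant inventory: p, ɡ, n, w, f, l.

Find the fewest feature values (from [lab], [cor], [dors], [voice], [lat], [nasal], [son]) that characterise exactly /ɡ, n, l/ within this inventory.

[−lab]

Every target segment is [−labial] and no other inventory member is, so one feature is enough.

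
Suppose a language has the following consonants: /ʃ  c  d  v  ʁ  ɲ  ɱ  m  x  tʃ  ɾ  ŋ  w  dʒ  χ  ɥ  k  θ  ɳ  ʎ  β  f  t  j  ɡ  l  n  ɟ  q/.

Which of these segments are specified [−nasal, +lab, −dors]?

v, β, f

Eliminate segments failing any feature: /ʃ, c, d, ʁ, x, tʃ, ɾ, dʒ, χ, k, θ, ʎ, t, j, ɡ, l, ɟ, q/ are [−labial]; /ɲ, ɱ, m, ŋ, ɳ, n/ are [+nasal]; /w, ɥ/ are [+dorsal]. The remaining /v, β, f/ satisfy [−nasal], [+labial], [−dorsal].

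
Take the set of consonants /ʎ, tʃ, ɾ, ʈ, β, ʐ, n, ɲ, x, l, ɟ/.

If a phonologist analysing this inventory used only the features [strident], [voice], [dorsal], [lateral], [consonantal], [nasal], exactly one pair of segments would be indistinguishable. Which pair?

/ɾ/ (alveolar tap) and /β/ (voiced bilabial fricative) are both [-strident], [+voice], [-dorsal], [-lateral], [+consonantal], [-nasal], so none of the listed features separates them. (They do differ in [sonorant], [labial] and [coronal], which are not among the given features.) Every other pair in the inventory differs on at least one listed feature.

ɾ, β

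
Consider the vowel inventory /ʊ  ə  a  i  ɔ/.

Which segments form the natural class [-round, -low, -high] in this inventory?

Eliminate segments failing any feature: /ʊ, ɔ/ are [+round]; /a/ is [+low]; /i/ is [+high]. The remaining /ə/ satisfy [-round], [-low], [-high].

ə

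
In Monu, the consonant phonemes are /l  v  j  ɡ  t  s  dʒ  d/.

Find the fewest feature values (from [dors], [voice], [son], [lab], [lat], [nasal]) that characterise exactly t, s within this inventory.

The target set is precisely the extension of [−voice] in this inventory.

[−voice]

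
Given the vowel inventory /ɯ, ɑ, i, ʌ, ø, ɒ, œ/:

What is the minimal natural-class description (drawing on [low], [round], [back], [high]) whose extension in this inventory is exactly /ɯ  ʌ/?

[−low, +back]

Every target segment is [−low], [+back]; each remaining inventory member fails at least one of these. Each conjunct is needed — [+back] alone would also admit /ɑ, ɒ/; [−low] alone would also admit /i, ø, œ/ — and no other single listed feature has exactly this extension, so two is the minimum.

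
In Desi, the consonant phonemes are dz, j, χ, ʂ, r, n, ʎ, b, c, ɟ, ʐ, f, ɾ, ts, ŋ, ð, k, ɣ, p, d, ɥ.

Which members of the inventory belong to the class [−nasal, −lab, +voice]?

dz, j, r, ʎ, ɟ, ʐ, ɾ, ð, ɣ, d

Checking each segment against [−nasal], [−labial], [+voice]: /dz/ (voiced alveolar affricate), /j/ (palatal glide), /r/ (alveolar trill), /ʎ/ (palatal lateral approximant), /ɟ/ (voiced palatal stop), /ʐ/ (voiced retroflex fricative), among others, satisfy every feature; every other segment in the inventory fails at least one.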